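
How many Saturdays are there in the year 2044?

53

Jan 1, 2044 is a Friday.
The range spans 366 days (inclusive of both endpoints).
366 = 7 × 52 + 2, so there are 52 full weeks plus 2 extra days.
Each full week contributes one Saturday: 52 so far.
The 2 extra days are Friday, Saturday — 1 of them qualifies.
Total: 52 + 1 = 53.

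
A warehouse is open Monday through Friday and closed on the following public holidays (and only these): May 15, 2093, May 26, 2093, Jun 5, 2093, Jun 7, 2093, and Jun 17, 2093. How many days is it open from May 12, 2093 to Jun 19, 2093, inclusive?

May 12, 2093 is a Tuesday.
From May 12, 2093 to Jun 19, 2093 is 39 days inclusive.
39 = 7 × 5 + 4, so there are 5 full weeks plus 4 extra days.
Each full week contributes 5 weekdays (Mon–Fri): 5 × 5 = 25.
The 4 extra days are Tuesday, Wednesday, Thursday, Friday — 4 of them qualify.
Total: 25 + 4 = 29.
Holidays: May 15, 2093 (Fri); May 26, 2093 (Tue); Jun 5, 2093 (Fri); Jun 7, 2093 (Sun); Jun 17, 2093 (Wed).
4 of the 5 holidays fall on weekdays; the rest are weekends and were already excluded.
Business days: 29 − 4 = 25.

25 working days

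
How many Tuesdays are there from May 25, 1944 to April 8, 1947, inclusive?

150 Tuesdays

May 25, 1944 is a Thursday.
From May 25, 1944 to April 8, 1947 is 1049 days inclusive.
1049 = 7 × 149 + 6, so there are 149 full weeks plus 6 extra days.
Each full week contributes one Tuesday: 149 so far.
The 6 extra days are Thu, Fri, Sat, Sun, Mon, Tue — 1 of them qualifies.
Total: 149 + 1 = 150.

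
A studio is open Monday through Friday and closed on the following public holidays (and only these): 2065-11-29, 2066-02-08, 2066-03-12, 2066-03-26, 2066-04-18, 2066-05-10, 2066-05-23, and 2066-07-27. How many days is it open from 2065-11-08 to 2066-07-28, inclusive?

2065-11-08 is a Sunday.
That's 263 days from start to end, counting both.
263 = 7 × 37 + 4, so there are 37 full weeks plus 4 extra days.
Each full week contributes 5 weekdays (Mon–Fri): 37 × 5 = 185.
The 4 extra days are Sun, Mon, Tue, Wed — 3 of them qualify.
Total: 185 + 3 = 188.
Holidays: 2065-11-29 (Sun); 2066-02-08 (Mon); 2066-03-12 (Fri); 2066-03-26 (Fri); 2066-04-18 (Sun); 2066-05-10 (Mon); 2066-05-23 (Sun); 2066-07-27 (Tue).
5 of the 8 holidays fall on weekdays; the rest are weekends and were already excluded.
Business days: 188 − 5 = 183.

183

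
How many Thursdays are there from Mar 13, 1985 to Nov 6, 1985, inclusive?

34 Thursdays

Mar 13, 1985 is a Wednesday.
The range spans 239 days (inclusive of both endpoints).
239 = 7 × 34 + 1, so there are 34 full weeks plus 1 extra day.
Each full week contributes one Thursday: 34 so far.
The 1 extra day is Wednesday — none qualify.
Total: 34 + 0 = 34.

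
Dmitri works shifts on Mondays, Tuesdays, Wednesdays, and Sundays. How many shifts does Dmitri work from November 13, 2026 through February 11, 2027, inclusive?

52

November 13, 2026 is a Friday.
From November 13, 2026 to February 11, 2027 is 91 days inclusive.
91 = 7 × 13, so the span is exactly 13 full weeks.
Each full week contributes 4 days from the set (Mon, Tue, Wed, Sun): 13 × 4 = 52.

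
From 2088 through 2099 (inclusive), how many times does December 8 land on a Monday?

2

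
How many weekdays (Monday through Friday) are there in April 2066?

1 April 2066 is a Thursday.
The range spans 30 days (inclusive of both endpoints).
30 = 7 × 4 + 2, so there are 4 full weeks plus 2 extra days.
Each full week contributes 5 weekdays (Mon–Fri): 4 × 5 = 20.
The 2 extra days are Thursday, Friday — 2 of them qualify.
Total: 20 + 2 = 22.

22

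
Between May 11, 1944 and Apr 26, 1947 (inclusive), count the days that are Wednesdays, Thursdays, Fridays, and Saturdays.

619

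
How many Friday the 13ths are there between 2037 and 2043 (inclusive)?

Friday-the-13ths by year:
2037: Feb, Mar, Nov
2038: Aug
2039: May
2040: Jan, Apr, Jul
2041: Sep, Dec
2042: Jun
2043: Feb, Mar, Nov

14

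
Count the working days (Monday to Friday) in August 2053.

1 August 2053 is a Friday.
That's 31 days from start to end, counting both.
31 = 7 × 4 + 3, so there are 4 full weeks plus 3 extra days.
Each full week contributes 5 weekdays (Mon–Fri): 4 × 5 = 20.
The 3 extra days are Friday, Saturday, Sunday — 1 of them qualifies.
Total: 20 + 1 = 21.

21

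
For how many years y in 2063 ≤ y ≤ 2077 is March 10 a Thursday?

2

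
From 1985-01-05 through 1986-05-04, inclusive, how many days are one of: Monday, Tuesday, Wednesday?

207

1985-01-05 is a Saturday.
That's 485 days from start to end, counting both.
485 = 7 × 69 + 2, so there are 69 full weeks plus 2 extra days.
Each full week contributes 3 days from the set (Mon, Tue, Wed): 69 × 3 = 207.
The 2 extra days are Saturday, Sunday — none qualify.
Total: 207 + 0 = 207.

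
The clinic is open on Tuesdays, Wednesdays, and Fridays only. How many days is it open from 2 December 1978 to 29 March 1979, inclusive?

2 December 1978 is a Saturday.
That's 118 days from start to end, counting both.
118 = 7 × 16 + 6, so there are 16 full weeks plus 6 extra days.
Each full week contributes 3 days from the set (Tue, Wed, Fri): 16 × 3 = 48.
The 6 extra days are Sat, Sun, Mon, Tue, Wed, Thu — 2 of them qualify.
Total: 48 + 2 = 50.

50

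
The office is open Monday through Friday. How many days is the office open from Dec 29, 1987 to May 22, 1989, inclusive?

365

Dec 29, 1987 is a Tuesday.
From Dec 29, 1987 to May 22, 1989 is 511 days inclusive.
511 = 7 × 73, so the span is exactly 73 full weeks.
Each full week contributes 5 weekdays (Mon–Fri): 73 × 5 = 365.
Total: 365.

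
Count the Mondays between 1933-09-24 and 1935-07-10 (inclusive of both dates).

94

1933-09-24 is a Sunday.
That's 655 days from start to end, counting both.
655 = 7 × 93 + 4, so there are 93 full weeks plus 4 extra days.
Each full week contributes one Monday: 93 so far.
The 4 extra days are Sunday, Monday, Tuesday, Wednesday — 1 of them qualifies.
Total: 93 + 1 = 94.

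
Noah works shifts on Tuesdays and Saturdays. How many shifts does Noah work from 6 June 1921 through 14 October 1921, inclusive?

37

6 June 1921 is a Monday.
From 6 June 1921 to 14 October 1921 is 131 days inclusive.
131 = 7 × 18 + 5, so there are 18 full weeks plus 5 extra days.
Each full week contributes 2 days from the set (Tue, Sat): 18 × 2 = 36.
The 5 extra days are Mon, Tue, Wed, Thu, Fri — 1 of them qualifies.
Total: 36 + 1 = 37.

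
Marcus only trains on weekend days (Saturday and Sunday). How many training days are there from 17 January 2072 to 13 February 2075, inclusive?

17 January 2072 is a Sunday.
From 17 January 2072 to 13 February 2075 is 1124 days inclusive.
1124 = 7 × 160 + 4, so there are 160 full weeks plus 4 extra days.
Each full week contributes 2 weekend days (Sat, Sun): 160 × 2 = 320.
The 4 extra days are Sun, Mon, Tue, Wed — 1 of them qualifies.
Total: 320 + 1 = 321.

321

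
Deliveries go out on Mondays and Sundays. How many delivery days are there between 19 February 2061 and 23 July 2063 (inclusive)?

19 February 2061 is a Saturday.
That's 885 days from start to end, counting both.
885 = 7 × 126 + 3, so there are 126 full weeks plus 3 extra days.
Each full week contributes 2 days from the set (Mon, Sun): 126 × 2 = 252.
The 3 extra days are Saturday, Sunday, Monday — 2 of them qualify.
Total: 252 + 2 = 254.

254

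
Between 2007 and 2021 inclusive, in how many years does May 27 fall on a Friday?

2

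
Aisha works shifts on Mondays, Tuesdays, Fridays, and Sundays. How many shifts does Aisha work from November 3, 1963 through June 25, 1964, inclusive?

135

November 3, 1963 is a Sunday.
From November 3, 1963 to June 25, 1964 is 236 days inclusive.
236 = 7 × 33 + 5, so there are 33 full weeks plus 5 extra days.
Each full week contributes 4 days from the set (Mon, Tue, Fri, Sun): 33 × 4 = 132.
The 5 extra days are Sunday, Monday, Tuesday, Wednesday, Thursday — 3 of them qualify.
Total: 132 + 3 = 135.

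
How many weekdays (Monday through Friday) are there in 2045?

260 weekdays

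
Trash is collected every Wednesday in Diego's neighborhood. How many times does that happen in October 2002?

5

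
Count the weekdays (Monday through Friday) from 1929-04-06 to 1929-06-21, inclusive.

55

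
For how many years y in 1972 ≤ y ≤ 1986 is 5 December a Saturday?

1

Day of week of December 5 in each year:
1972: Tue, 1973: Wed, 1974: Thu, 1975: Fri, 1976: Sun, 1977: Mon, 1978: Tue, 1979: Wed, 1980: Fri, 1981: Sat ✓, 1982: Sun, 1983: Mon, 1984: Wed, 1985: Thu, 1986: Fri
Saturdays: 1981.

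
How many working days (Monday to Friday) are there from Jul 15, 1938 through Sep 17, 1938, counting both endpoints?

46

Jul 15, 1938 is a Friday.
That's 65 days from start to end, counting both.
65 = 7 × 9 + 2, so there are 9 full weeks plus 2 extra days.
Each full week contributes 5 weekdays (Mon–Fri): 9 × 5 = 45.
The 2 extra days are Friday, Saturday — 1 of them qualifies.
Total: 45 + 1 = 46.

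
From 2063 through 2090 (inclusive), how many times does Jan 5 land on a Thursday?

Day of week of January 5 in each year:
2063: Fri, 2064: Sat, 2065: Mon, 2066: Tue, 2067: Wed, 2068: Thu ✓, 2069: Sat, 2070: Sun, 2071: Mon, 2072: Tue, 2073: Thu ✓, 2074: Fri, 2075: Sat, 2076: Sun, 2077: Tue, 2078: Wed, 2079: Thu ✓, 2080: Fri, 2081: Sun, 2082: Mon, 2083: Tue, 2084: Wed, 2085: Fri, 2086: Sat, 2087: Sun, 2088: Mon, 2089: Wed, 2090: Thu ✓
Thursdays: 2068, 2073, 2079, 2090.

4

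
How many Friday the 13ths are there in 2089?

The 13th falls on a Friday when the month's 13th has weekday Fri.
Jan 13 is Thu; Feb 13 is Sun; Mar 13 is Sun; Apr 13 is Wed; May 13 is Fri ✓; Jun 13 is Mon; Jul 13 is Wed; Aug 13 is Sat; Sep 13 is Tue; Oct 13 is Thu; Nov 13 is Sun; Dec 13 is Tue.
Friday the 13ths: May.

1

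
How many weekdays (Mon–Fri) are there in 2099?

January 1, 2099 is a Thursday.
That's 365 days from start to end, counting both.
365 = 7 × 52 + 1, so there are 52 full weeks plus 1 extra day.
Each full week contributes 5 weekdays (Mon–Fri): 52 × 5 = 260.
The 1 extra day is Thu — 1 of them qualifies.
Total: 260 + 1 = 261.

261 weekdays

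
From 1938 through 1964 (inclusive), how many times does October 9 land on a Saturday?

3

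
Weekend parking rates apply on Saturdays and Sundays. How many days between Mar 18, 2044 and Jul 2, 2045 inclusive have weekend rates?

136

Mar 18, 2044 is a Friday.
From Mar 18, 2044 to Jul 2, 2045 is 472 days inclusive.
472 = 7 × 67 + 3, so there are 67 full weeks plus 3 extra days.
Each full week contributes 2 weekend days (Sat, Sun): 67 × 2 = 134.
The 3 extra days are Fri, Sat, Sun — 2 of them qualify.
Total: 134 + 2 = 136.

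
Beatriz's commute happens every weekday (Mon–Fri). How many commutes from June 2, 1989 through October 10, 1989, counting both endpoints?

93 weekdays

June 2, 1989 is a Friday.
The range spans 131 days (inclusive of both endpoints).
131 = 7 × 18 + 5, so there are 18 full weeks plus 5 extra days.
Each full week contributes 5 weekdays (Mon–Fri): 18 × 5 = 90.
The 5 extra days are Fri, Sat, Sun, Mon, Tue — 3 of them qualify.
Total: 90 + 3 = 93.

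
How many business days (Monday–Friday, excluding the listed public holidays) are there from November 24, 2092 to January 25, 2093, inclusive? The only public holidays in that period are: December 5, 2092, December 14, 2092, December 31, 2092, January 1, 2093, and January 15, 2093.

41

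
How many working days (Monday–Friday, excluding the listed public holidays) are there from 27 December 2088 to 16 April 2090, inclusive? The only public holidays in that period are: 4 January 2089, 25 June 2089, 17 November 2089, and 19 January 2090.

27 December 2088 is a Monday.
That's 476 days from start to end, counting both.
476 = 7 × 68, so the span is exactly 68 full weeks.
Each full week contributes 5 weekdays (Mon–Fri): 68 × 5 = 340.
Holidays: 4 January 2089 (Tue); 25 June 2089 (Sat); 17 November 2089 (Thu); 19 January 2090 (Thu).
3 of the 4 holidays fall on weekdays; the rest are weekends and were already excluded.
Business days: 340 − 3 = 337.

337 working days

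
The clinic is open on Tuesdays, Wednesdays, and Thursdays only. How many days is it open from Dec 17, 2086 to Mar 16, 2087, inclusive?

Dec 17, 2086 is a Tuesday.
From Dec 17, 2086 to Mar 16, 2087 is 90 days inclusive.
90 = 7 × 12 + 6, so there are 12 full weeks plus 6 extra days.
Each full week contributes 3 days from the set (Tue, Wed, Thu): 12 × 3 = 36.
The 6 extra days are Tuesday, Wednesday, Thursday, Friday, Saturday, Sunday — 3 of them qualify.
Total: 36 + 3 = 39.

39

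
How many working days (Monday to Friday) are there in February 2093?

20 weekdays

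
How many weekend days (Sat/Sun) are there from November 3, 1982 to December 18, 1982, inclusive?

13

November 3, 1982 is a Wednesday.
From November 3, 1982 to December 18, 1982 is 46 days inclusive.
46 = 7 × 6 + 4, so there are 6 full weeks plus 4 extra days.
Each full week contributes 2 weekend days (Sat, Sun): 6 × 2 = 12.
The 4 extra days are Wednesday, Thursday, Friday, Saturday — 1 of them qualifies.
Total: 12 + 1 = 13.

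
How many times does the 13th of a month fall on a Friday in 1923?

The 13th falls on a Friday when the month's 13th has weekday Fri.
Jan 13 is Sat; Feb 13 is Tue; Mar 13 is Tue; Apr 13 is Fri ✓; May 13 is Sun; Jun 13 is Wed; Jul 13 is Fri ✓; Aug 13 is Mon; Sep 13 is Thu; Oct 13 is Sat; Nov 13 is Tue; Dec 13 is Thu.
Friday the 13ths: Apr, Jul.

2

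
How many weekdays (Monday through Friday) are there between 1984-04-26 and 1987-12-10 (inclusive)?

946 weekdays

1984-04-26 is a Thursday.
From 1984-04-26 to 1987-12-10 is 1324 days inclusive.
1324 = 7 × 189 + 1, so there are 189 full weeks plus 1 extra day.
Each full week contributes 5 weekdays (Mon–Fri): 189 × 5 = 945.
The 1 extra day is Thu — 1 of them qualifies.
Total: 945 + 1 = 946.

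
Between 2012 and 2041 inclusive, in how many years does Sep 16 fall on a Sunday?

Day of week of September 16 in each year:
2012: Sun ✓, 2013: Mon, 2014: Tue, 2015: Wed, 2016: Fri, 2017: Sat, 2018: Sun ✓, 2019: Mon, 2020: Wed, 2021: Thu, 2022: Fri, 2023: Sat, 2024: Mon, 2025: Tue, 2026: Wed, 2027: Thu, 2028: Sat, 2029: Sun ✓, 2030: Mon, 2031: Tue, 2032: Thu, 2033: Fri, 2034: Sat, 2035: Sun ✓, 2036: Tue, 2037: Wed, 2038: Thu, 2039: Fri, 2040: Sun ✓, 2041: Mon
Sundays: 2012, 2018, 2029, 2035, 2040.

5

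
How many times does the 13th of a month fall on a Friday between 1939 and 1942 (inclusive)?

8

Friday-the-13ths by year:
1939: Jan, Oct
1940: Sep, Dec
1941: Jun
1942: Feb, Mar, Nov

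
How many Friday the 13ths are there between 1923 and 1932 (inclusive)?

Friday-the-13ths by year:
1923: Apr, Jul
1924: Jun
1925: Feb, Mar, Nov
1926: Aug
1927: May
1928: Jan, Apr, Jul
1929: Sep, Dec
1930: Jun
1931: Feb, Mar, Nov
1932: May

18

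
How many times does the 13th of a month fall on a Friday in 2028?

The 13th falls on a Friday when the month's 13th has weekday Fri.
Jan 13 is Thu; Feb 13 is Sun; Mar 13 is Mon; Apr 13 is Thu; May 13 is Sat; Jun 13 is Tue; Jul 13 is Thu; Aug 13 is Sun; Sep 13 is Wed; Oct 13 is Fri ✓; Nov 13 is Mon; Dec 13 is Wed.
Friday the 13ths: Oct.

1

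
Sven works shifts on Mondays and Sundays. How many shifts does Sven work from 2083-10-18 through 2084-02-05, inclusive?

31

2083-10-18 is a Monday.
From 2083-10-18 to 2084-02-05 is 111 days inclusive.
111 = 7 × 15 + 6, so there are 15 full weeks plus 6 extra days.
Each full week contributes 2 days from the set (Mon, Sun): 15 × 2 = 30.
The 6 extra days are Mon, Tue, Wed, Thu, Fri, Sat — 1 of them qualifies.
Total: 30 + 1 = 31.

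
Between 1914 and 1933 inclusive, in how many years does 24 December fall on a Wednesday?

3

Day of week of December 24 in each year:
1914: Thu, 1915: Fri, 1916: Sun, 1917: Mon, 1918: Tue, 1919: Wed ✓, 1920: Fri, 1921: Sat, 1922: Sun, 1923: Mon, 1924: Wed ✓, 1925: Thu, 1926: Fri, 1927: Sat, 1928: Mon, 1929: Tue, 1930: Wed ✓, 1931: Thu, 1932: Sat, 1933: Sun
Wednesdays: 1919, 1924, 1930.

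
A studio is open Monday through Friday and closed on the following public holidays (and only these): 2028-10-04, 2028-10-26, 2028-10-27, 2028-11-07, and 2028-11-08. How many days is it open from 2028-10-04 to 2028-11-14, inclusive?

2028-10-04 is a Wednesday.
From 2028-10-04 to 2028-11-14 is 42 days inclusive.
42 = 7 × 6, so the span is exactly 6 full weeks.
Each full week contributes 5 weekdays (Mon–Fri): 6 × 5 = 30.
Total: 30.
Holidays: 2028-10-04 (Wed); 2028-10-26 (Thu); 2028-10-27 (Fri); 2028-11-07 (Tue); 2028-11-08 (Wed).
All 5 holidays fall on weekdays, so subtract 5.
Business days: 30 − 5 = 25.

25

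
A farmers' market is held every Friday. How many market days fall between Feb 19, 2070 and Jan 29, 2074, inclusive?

Feb 19, 2070 is a Wednesday.
From Feb 19, 2070 to Jan 29, 2074 is 1441 days inclusive.
1441 = 7 × 205 + 6, so there are 205 full weeks plus 6 extra days.
Each full week contributes one Friday: 205 so far.
The 6 extra days are Wednesday, Thursday, Friday, Saturday, Sunday, Monday — 1 of them qualifies.
Total: 205 + 1 = 206.

206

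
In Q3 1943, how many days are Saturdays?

13

1 July 1943 is a Thursday.
The range spans 92 days (inclusive of both endpoints).
92 = 7 × 13 + 1, so there are 13 full weeks plus 1 extra day.
Each full week contributes one Saturday: 13 so far.
The 1 extra day is Thu — none qualify.
Total: 13 + 0 = 13.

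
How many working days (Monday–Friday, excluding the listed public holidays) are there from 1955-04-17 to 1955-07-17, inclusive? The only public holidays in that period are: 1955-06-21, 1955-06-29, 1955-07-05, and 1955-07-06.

61

1955-04-17 is a Sunday.
From 1955-04-17 to 1955-07-17 is 92 days inclusive.
92 = 7 × 13 + 1, so there are 13 full weeks plus 1 extra day.
Each full week contributes 5 weekdays (Mon–Fri): 13 × 5 = 65.
The 1 extra day is Sunday — none qualify.
Total: 65 + 0 = 65.
Holidays: 1955-06-21 (Tue); 1955-06-29 (Wed); 1955-07-05 (Tue); 1955-07-06 (Wed).
All 4 holidays fall on weekdays, so subtract 4.
Business days: 65 − 4 = 61.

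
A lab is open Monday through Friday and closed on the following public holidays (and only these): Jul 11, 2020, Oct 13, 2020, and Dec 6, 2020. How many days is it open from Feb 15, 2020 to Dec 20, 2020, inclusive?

219

Feb 15, 2020 is a Saturday.
The range spans 310 days (inclusive of both endpoints).
310 = 7 × 44 + 2, so there are 44 full weeks plus 2 extra days.
Each full week contributes 5 weekdays (Mon–Fri): 44 × 5 = 220.
The 2 extra days are Sat, Sun — none qualify.
Total: 220 + 0 = 220.
Holidays: Jul 11, 2020 (Sat); Oct 13, 2020 (Tue); Dec 6, 2020 (Sun).
1 of the 3 holidays fall on weekdays; the rest are weekends and were already excluded.
Business days: 220 − 1 = 219.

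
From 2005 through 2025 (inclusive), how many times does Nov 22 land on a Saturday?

Day of week of November 22 in each year:
2005: Tue, 2006: Wed, 2007: Thu, 2008: Sat ✓, 2009: Sun, 2010: Mon, 2011: Tue, 2012: Thu, 2013: Fri, 2014: Sat ✓, 2015: Sun, 2016: Tue, 2017: Wed, 2018: Thu, 2019: Fri, 2020: Sun, 2021: Mon, 2022: Tue, 2023: Wed, 2024: Fri, 2025: Sat ✓
Saturdays: 2008, 2014, 2025.

3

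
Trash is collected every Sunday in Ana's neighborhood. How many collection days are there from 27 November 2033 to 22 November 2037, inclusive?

209 Sundays

27 November 2033 is a Sunday.
The range spans 1457 days (inclusive of both endpoints).
1457 = 7 × 208 + 1, so there are 208 full weeks plus 1 extra day.
Each full week contributes one Sunday: 208 so far.
The 1 extra day is Sunday — 1 of them qualifies.
Total: 208 + 1 = 209.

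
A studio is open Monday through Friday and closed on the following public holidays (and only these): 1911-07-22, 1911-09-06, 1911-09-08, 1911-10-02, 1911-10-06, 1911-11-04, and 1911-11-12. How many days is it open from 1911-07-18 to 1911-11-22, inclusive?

88

1911-07-18 is a Tuesday.
From 1911-07-18 to 1911-11-22 is 128 days inclusive.
128 = 7 × 18 + 2, so there are 18 full weeks plus 2 extra days.
Each full week contributes 5 weekdays (Mon–Fri): 18 × 5 = 90.
The 2 extra days are Tuesday, Wednesday — 2 of them qualify.
Total: 90 + 2 = 92.
Holidays: 1911-07-22 (Sat); 1911-09-06 (Wed); 1911-09-08 (Fri); 1911-10-02 (Mon); 1911-10-06 (Fri); 1911-11-04 (Sat); 1911-11-12 (Sun).
4 of the 7 holidays fall on weekdays; the rest are weekends and were already excluded.
Business days: 92 − 4 = 88.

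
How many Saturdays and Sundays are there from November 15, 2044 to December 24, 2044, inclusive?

November 15, 2044 is a Tuesday.
The range spans 40 days (inclusive of both endpoints).
40 = 7 × 5 + 5, so there are 5 full weeks plus 5 extra days.
Each full week contributes 2 weekend days (Sat, Sun): 5 × 2 = 10.
The 5 extra days are Tuesday, Wednesday, Thursday, Friday, Saturday — 1 of them qualifies.
Total: 10 + 1 = 11.

11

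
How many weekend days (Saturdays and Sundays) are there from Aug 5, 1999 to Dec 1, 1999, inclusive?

34

Aug 5, 1999 is a Thursday.
That's 119 days from start to end, counting both.
119 = 7 × 17, so the span is exactly 17 full weeks.
Each full week contributes 2 weekend days (Sat, Sun): 17 × 2 = 34.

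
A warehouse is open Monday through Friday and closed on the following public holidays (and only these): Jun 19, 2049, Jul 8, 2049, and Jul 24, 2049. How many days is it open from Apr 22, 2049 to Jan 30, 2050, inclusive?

201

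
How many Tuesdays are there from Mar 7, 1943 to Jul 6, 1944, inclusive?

Mar 7, 1943 is a Sunday.
The range spans 488 days (inclusive of both endpoints).
488 = 7 × 69 + 5, so there are 69 full weeks plus 5 extra days.
Each full week contributes one Tuesday: 69 so far.
The 5 extra days are Sun, Mon, Tue, Wed, Thu — 1 of them qualifies.
Total: 69 + 1 = 70.

70 Tuesdays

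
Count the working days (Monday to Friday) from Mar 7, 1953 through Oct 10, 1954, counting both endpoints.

415

Mar 7, 1953 is a Saturday.
That's 583 days from start to end, counting both.
583 = 7 × 83 + 2, so there are 83 full weeks plus 2 extra days.
Each full week contributes 5 weekdays (Mon–Fri): 83 × 5 = 415.
The 2 extra days are Sat, Sun — none qualify.
Total: 415 + 0 = 415.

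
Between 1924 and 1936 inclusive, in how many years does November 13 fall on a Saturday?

1

Day of week of November 13 in each year:
1924: Thu, 1925: Fri, 1926: Sat ✓, 1927: Sun, 1928: Tue, 1929: Wed, 1930: Thu, 1931: Fri, 1932: Sun, 1933: Mon, 1934: Tue, 1935: Wed, 1936: Fri
Saturdays: 1926.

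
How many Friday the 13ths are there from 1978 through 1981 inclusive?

Friday-the-13ths by year:
1978: Jan, Oct
1979: Apr, Jul
1980: Jun
1981: Feb, Mar, Nov

8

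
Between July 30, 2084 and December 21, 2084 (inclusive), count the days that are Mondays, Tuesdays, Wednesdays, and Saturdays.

July 30, 2084 is a Sunday.
That's 145 days from start to end, counting both.
145 = 7 × 20 + 5, so there are 20 full weeks plus 5 extra days.
Each full week contributes 4 days from the set (Mon, Tue, Wed, Sat): 20 × 4 = 80.
The 5 extra days are Sunday, Monday, Tuesday, Wednesday, Thursday — 3 of them qualify.
Total: 80 + 3 = 83.

83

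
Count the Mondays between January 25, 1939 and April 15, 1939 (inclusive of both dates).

11

January 25, 1939 is a Wednesday.
That's 81 days from start to end, counting both.
81 = 7 × 11 + 4, so there are 11 full weeks plus 4 extra days.
Each full week contributes one Monday: 11 so far.
The 4 extra days are Wednesday, Thursday, Friday, Saturday — none qualify.
Total: 11 + 0 = 11.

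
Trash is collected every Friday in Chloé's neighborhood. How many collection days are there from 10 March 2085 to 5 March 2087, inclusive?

103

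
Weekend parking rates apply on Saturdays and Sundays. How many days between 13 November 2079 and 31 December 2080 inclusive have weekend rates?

13 November 2079 is a Monday.
From 13 November 2079 to 31 December 2080 is 415 days inclusive.
415 = 7 × 59 + 2, so there are 59 full weeks plus 2 extra days.
Each full week contributes 2 weekend days (Sat, Sun): 59 × 2 = 118.
The 2 extra days are Monday, Tuesday — none qualify.
Total: 118 + 0 = 118.

118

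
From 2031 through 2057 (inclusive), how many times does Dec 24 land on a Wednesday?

4

Day of week of December 24 in each year:
2031: Wed ✓, 2032: Fri, 2033: Sat, 2034: Sun, 2035: Mon, 2036: Wed ✓, 2037: Thu, 2038: Fri, 2039: Sat, 2040: Mon, 2041: Tue, 2042: Wed ✓, 2043: Thu, 2044: Sat, 2045: Sun, 2046: Mon, 2047: Tue, 2048: Thu, 2049: Fri, 2050: Sat, 2051: Sun, 2052: Tue, 2053: Wed ✓, 2054: Thu, 2055: Fri, 2056: Sun, 2057: Mon
Wednesdays: 2031, 2036, 2042, 2053.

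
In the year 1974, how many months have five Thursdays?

4

A month has five Thursdays exactly when Thursday falls within its first (length − 28) days.
Jan: 31 days, starts Tue → 5 of Tue, Wed, Thu ✓
Feb: 28 days, starts Fri → 5 of (none)
Mar: 31 days, starts Fri → 5 of Fri, Sat, Sun
Apr: 30 days, starts Mon → 5 of Mon, Tue
May: 31 days, starts Wed → 5 of Wed, Thu, Fri ✓
Jun: 30 days, starts Sat → 5 of Sat, Sun
Jul: 31 days, starts Mon → 5 of Mon, Tue, Wed
Aug: 31 days, starts Thu → 5 of Thu, Fri, Sat ✓
Sep: 30 days, starts Sun → 5 of Sun, Mon
Oct: 31 days, starts Tue → 5 of Tue, Wed, Thu ✓
Nov: 30 days, starts Fri → 5 of Fri, Sat
Dec: 31 days, starts Sun → 5 of Sun, Mon, Tue
Months with five Thursdays: Jan, May, Aug, Oct.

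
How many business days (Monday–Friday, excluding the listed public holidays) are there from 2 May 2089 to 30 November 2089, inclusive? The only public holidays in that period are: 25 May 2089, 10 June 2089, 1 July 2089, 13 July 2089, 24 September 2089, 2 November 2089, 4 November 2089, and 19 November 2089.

2 May 2089 is a Monday.
From 2 May 2089 to 30 November 2089 is 213 days inclusive.
213 = 7 × 30 + 3, so there are 30 full weeks plus 3 extra days.
Each full week contributes 5 weekdays (Mon–Fri): 30 × 5 = 150.
The 3 extra days are Mon, Tue, Wed — 3 of them qualify.
Total: 150 + 3 = 153.
Holidays: 25 May 2089 (Wed); 10 June 2089 (Fri); 1 July 2089 (Fri); 13 July 2089 (Wed); 24 September 2089 (Sat); 2 November 2089 (Wed); 4 November 2089 (Fri); 19 November 2089 (Sat).
6 of the 8 holidays fall on weekdays; the rest are weekends and were already excluded.
Business days: 153 − 6 = 147.

147 business days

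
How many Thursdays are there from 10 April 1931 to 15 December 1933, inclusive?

140 Thursdays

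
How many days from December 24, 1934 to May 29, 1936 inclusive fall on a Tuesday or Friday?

December 24, 1934 is a Monday.
That's 523 days from start to end, counting both.
523 = 7 × 74 + 5, so there are 74 full weeks plus 5 extra days.
Each full week contributes 2 days from the set (Tue, Fri): 74 × 2 = 148.
The 5 extra days are Mon, Tue, Wed, Thu, Fri — 2 of them qualify.
Total: 148 + 2 = 150.

150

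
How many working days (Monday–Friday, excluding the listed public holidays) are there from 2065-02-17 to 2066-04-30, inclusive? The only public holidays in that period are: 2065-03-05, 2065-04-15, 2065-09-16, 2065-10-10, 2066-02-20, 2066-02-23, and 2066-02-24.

309 working days

2065-02-17 is a Tuesday.
From 2065-02-17 to 2066-04-30 is 438 days inclusive.
438 = 7 × 62 + 4, so there are 62 full weeks plus 4 extra days.
Each full week contributes 5 weekdays (Mon–Fri): 62 × 5 = 310.
The 4 extra days are Tuesday, Wednesday, Thursday, Friday — 4 of them qualify.
Total: 310 + 4 = 314.
Holidays: 2065-03-05 (Thu); 2065-04-15 (Wed); 2065-09-16 (Wed); 2065-10-10 (Sat); 2066-02-20 (Sat); 2066-02-23 (Tue); 2066-02-24 (Wed).
5 of the 7 holidays fall on weekdays; the rest are weekends and were already excluded.
Business days: 314 − 5 = 309.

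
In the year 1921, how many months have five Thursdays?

A month has five Thursdays exactly when Thursday falls within its first (length − 28) days.
Jan: 31 days, starts Sat → 5 of Sat, Sun, Mon
Feb: 28 days, starts Tue → 5 of (none)
Mar: 31 days, starts Tue → 5 of Tue, Wed, Thu ✓
Apr: 30 days, starts Fri → 5 of Fri, Sat
May: 31 days, starts Sun → 5 of Sun, Mon, Tue
Jun: 30 days, starts Wed → 5 of Wed, Thu ✓
Jul: 31 days, starts Fri → 5 of Fri, Sat, Sun
Aug: 31 days, starts Mon → 5 of Mon, Tue, Wed
Sep: 30 days, starts Thu → 5 of Thu, Fri ✓
Oct: 31 days, starts Sat → 5 of Sat, Sun, Mon
Nov: 30 days, starts Tue → 5 of Tue, Wed
Dec: 31 days, starts Thu → 5 of Thu, Fri, Sat ✓
Months with five Thursdays: Mar, Jun, Sep, Dec.

4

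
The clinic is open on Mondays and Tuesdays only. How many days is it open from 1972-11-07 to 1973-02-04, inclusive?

25

1972-11-07 is a Tuesday.
That's 90 days from start to end, counting both.
90 = 7 × 12 + 6, so there are 12 full weeks plus 6 extra days.
Each full week contributes 2 days from the set (Mon, Tue): 12 × 2 = 24.
The 6 extra days are Tue, Wed, Thu, Fri, Sat, Sun — 1 of them qualifies.
Total: 24 + 1 = 25.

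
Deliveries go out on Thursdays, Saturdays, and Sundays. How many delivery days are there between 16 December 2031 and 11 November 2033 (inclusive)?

298

16 December 2031 is a Tuesday.
That's 697 days from start to end, counting both.
697 = 7 × 99 + 4, so there are 99 full weeks plus 4 extra days.
Each full week contributes 3 days from the set (Thu, Sat, Sun): 99 × 3 = 297.
The 4 extra days are Tue, Wed, Thu, Fri — 1 of them qualifies.
Total: 297 + 1 = 298.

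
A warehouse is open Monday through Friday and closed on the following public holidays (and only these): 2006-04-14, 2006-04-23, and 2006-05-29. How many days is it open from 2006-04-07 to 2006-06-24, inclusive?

2006-04-07 is a Friday.
That's 79 days from start to end, counting both.
79 = 7 × 11 + 2, so there are 11 full weeks plus 2 extra days.
Each full week contributes 5 weekdays (Mon–Fri): 11 × 5 = 55.
The 2 extra days are Friday, Saturday — 1 of them qualifies.
Total: 55 + 1 = 56.
Holidays: 2006-04-14 (Fri); 2006-04-23 (Sun); 2006-05-29 (Mon).
2 of the 3 holidays fall on weekdays; the rest are weekends and were already excluded.
Business days: 56 − 2 = 54.

54 business days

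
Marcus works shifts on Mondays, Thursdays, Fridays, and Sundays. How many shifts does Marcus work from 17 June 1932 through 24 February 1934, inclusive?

17 June 1932 is a Friday.
From 17 June 1932 to 24 February 1934 is 618 days inclusive.
618 = 7 × 88 + 2, so there are 88 full weeks plus 2 extra days.
Each full week contributes 4 days from the set (Mon, Thu, Fri, Sun): 88 × 4 = 352.
The 2 extra days are Fri, Sat — 1 of them qualifies.
Total: 352 + 1 = 353.

353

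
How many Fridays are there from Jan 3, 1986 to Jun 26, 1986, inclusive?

Jan 3, 1986 is a Friday.
From Jan 3, 1986 to Jun 26, 1986 is 175 days inclusive.
175 = 7 × 25, so the span is exactly 25 full weeks.
Each full week contributes one Friday: 25 so far.
Total: 25.

25 Fridays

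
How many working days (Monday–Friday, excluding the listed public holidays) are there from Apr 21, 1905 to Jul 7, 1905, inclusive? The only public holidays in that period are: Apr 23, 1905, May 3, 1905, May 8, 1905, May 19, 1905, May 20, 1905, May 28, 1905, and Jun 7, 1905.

Apr 21, 1905 is a Friday.
The range spans 78 days (inclusive of both endpoints).
78 = 7 × 11 + 1, so there are 11 full weeks plus 1 extra day.
Each full week contributes 5 weekdays (Mon–Fri): 11 × 5 = 55.
The 1 extra day is Friday — 1 of them qualifies.
Total: 55 + 1 = 56.
Holidays: Apr 23, 1905 (Sun); May 3, 1905 (Wed); May 8, 1905 (Mon); May 19, 1905 (Fri); May 20, 1905 (Sat); May 28, 1905 (Sun); Jun 7, 1905 (Wed).
4 of the 7 holidays fall on weekdays; the rest are weekends and were already excluded.
Business days: 56 − 4 = 52.

52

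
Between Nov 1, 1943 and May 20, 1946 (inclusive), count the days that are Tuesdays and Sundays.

266

Nov 1, 1943 is a Monday.
That's 932 days from start to end, counting both.
932 = 7 × 133 + 1, so there are 133 full weeks plus 1 extra day.
Each full week contributes 2 days from the set (Tue, Sun): 133 × 2 = 266.
The 1 extra day is Monday — none qualify.
Total: 266 + 0 = 266.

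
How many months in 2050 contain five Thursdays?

4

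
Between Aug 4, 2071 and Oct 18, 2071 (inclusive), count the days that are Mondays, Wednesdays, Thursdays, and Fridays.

43

Aug 4, 2071 is a Tuesday.
From Aug 4, 2071 to Oct 18, 2071 is 76 days inclusive.
76 = 7 × 10 + 6, so there are 10 full weeks plus 6 extra days.
Each full week contributes 4 days from the set (Mon, Wed, Thu, Fri): 10 × 4 = 40.
The 6 extra days are Tue, Wed, Thu, Fri, Sat, Sun — 3 of them qualify.
Total: 40 + 3 = 43.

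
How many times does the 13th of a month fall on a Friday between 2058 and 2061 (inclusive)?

Friday-the-13ths by year:
2058: Sep, Dec
2059: Jun
2060: Feb, Aug
2061: May

6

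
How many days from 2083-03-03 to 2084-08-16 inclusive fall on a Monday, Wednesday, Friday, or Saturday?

305

2083-03-03 is a Wednesday.
The range spans 533 days (inclusive of both endpoints).
533 = 7 × 76 + 1, so there are 76 full weeks plus 1 extra day.
Each full week contributes 4 days from the set (Mon, Wed, Fri, Sat): 76 × 4 = 304.
The 1 extra day is Wed — 1 of them qualifies.
Total: 304 + 1 = 305.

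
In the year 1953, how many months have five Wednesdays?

A month has five Wednesdays exactly when Wednesday falls within its first (length − 28) days.
Jan: 31 days, starts Thu → 5 of Thu, Fri, Sat
Feb: 28 days, starts Sun → 5 of (none)
Mar: 31 days, starts Sun → 5 of Sun, Mon, Tue
Apr: 30 days, starts Wed → 5 of Wed, Thu ✓
May: 31 days, starts Fri → 5 of Fri, Sat, Sun
Jun: 30 days, starts Mon → 5 of Mon, Tue
Jul: 31 days, starts Wed → 5 of Wed, Thu, Fri ✓
Aug: 31 days, starts Sat → 5 of Sat, Sun, Mon
Sep: 30 days, starts Tue → 5 of Tue, Wed ✓
Oct: 31 days, starts Thu → 5 of Thu, Fri, Sat
Nov: 30 days, starts Sun → 5 of Sun, Mon
Dec: 31 days, starts Tue → 5 of Tue, Wed, Thu ✓
Months with five Wednesdays: Apr, Jul, Sep, Dec.

4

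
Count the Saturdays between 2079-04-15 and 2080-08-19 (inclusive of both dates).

71

2079-04-15 is a Saturday.
The range spans 493 days (inclusive of both endpoints).
493 = 7 × 70 + 3, so there are 70 full weeks plus 3 extra days.
Each full week contributes one Saturday: 70 so far.
The 3 extra days are Saturday, Sunday, Monday — 1 of them qualifies.
Total: 70 + 1 = 71.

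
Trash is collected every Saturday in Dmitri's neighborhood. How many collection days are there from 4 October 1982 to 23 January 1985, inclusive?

4 October 1982 is a Monday.
That's 843 days from start to end, counting both.
843 = 7 × 120 + 3, so there are 120 full weeks plus 3 extra days.
Each full week contributes one Saturday: 120 so far.
The 3 extra days are Monday, Tuesday, Wednesday — none qualify.
Total: 120 + 0 = 120.

120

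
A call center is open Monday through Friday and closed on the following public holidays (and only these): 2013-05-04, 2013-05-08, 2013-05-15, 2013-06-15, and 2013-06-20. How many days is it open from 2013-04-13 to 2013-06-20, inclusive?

46

2013-04-13 is a Saturday.
That's 69 days from start to end, counting both.
69 = 7 × 9 + 6, so there are 9 full weeks plus 6 extra days.
Each full week contributes 5 weekdays (Mon–Fri): 9 × 5 = 45.
The 6 extra days are Saturday, Sunday, Monday, Tuesday, Wednesday, Thursday — 4 of them qualify.
Total: 45 + 4 = 49.
Holidays: 2013-05-04 (Sat); 2013-05-08 (Wed); 2013-05-15 (Wed); 2013-06-15 (Sat); 2013-06-20 (Thu).
3 of the 5 holidays fall on weekdays; the rest are weekends and were already excluded.
Business days: 49 − 3 = 46.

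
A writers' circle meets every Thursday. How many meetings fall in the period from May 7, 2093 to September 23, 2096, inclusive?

May 7, 2093 is a Thursday.
The range spans 1236 days (inclusive of both endpoints).
1236 = 7 × 176 + 4, so there are 176 full weeks plus 4 extra days.
Each full week contributes one Thursday: 176 so far.
The 4 extra days are Thursday, Friday, Saturday, Sunday — 1 of them qualifies.
Total: 176 + 1 = 177.

177 Thursdays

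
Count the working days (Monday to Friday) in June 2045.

2045-06-01 is a Thursday.
The range spans 30 days (inclusive of both endpoints).
30 = 7 × 4 + 2, so there are 4 full weeks plus 2 extra days.
Each full week contributes 5 weekdays (Mon–Fri): 4 × 5 = 20.
The 2 extra days are Thursday, Friday — 2 of them qualify.
Total: 20 + 2 = 22.

22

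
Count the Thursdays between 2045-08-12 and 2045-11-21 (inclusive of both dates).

14 Thursdays

2045-08-12 is a Saturday.
From 2045-08-12 to 2045-11-21 is 102 days inclusive.
102 = 7 × 14 + 4, so there are 14 full weeks plus 4 extra days.
Each full week contributes one Thursday: 14 so far.
The 4 extra days are Sat, Sun, Mon, Tue — none qualify.
Total: 14 + 0 = 14.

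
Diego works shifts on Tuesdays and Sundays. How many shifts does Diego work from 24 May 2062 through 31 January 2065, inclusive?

24 May 2062 is a Wednesday.
The range spans 984 days (inclusive of both endpoints).
984 = 7 × 140 + 4, so there are 140 full weeks plus 4 extra days.
Each full week contributes 2 days from the set (Tue, Sun): 140 × 2 = 280.
The 4 extra days are Wed, Thu, Fri, Sat — none qualify.
Total: 280 + 0 = 280.

280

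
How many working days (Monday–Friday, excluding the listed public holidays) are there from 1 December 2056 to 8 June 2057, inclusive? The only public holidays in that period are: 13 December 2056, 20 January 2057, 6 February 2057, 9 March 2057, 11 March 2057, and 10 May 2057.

1 December 2056 is a Friday.
The range spans 190 days (inclusive of both endpoints).
190 = 7 × 27 + 1, so there are 27 full weeks plus 1 extra day.
Each full week contributes 5 weekdays (Mon–Fri): 27 × 5 = 135.
The 1 extra day is Fri — 1 of them qualifies.
Total: 135 + 1 = 136.
Holidays: 13 December 2056 (Wed); 20 January 2057 (Sat); 6 February 2057 (Tue); 9 March 2057 (Fri); 11 March 2057 (Sun); 10 May 2057 (Thu).
4 of the 6 holidays fall on weekdays; the rest are weekends and were already excluded.
Business days: 136 − 4 = 132.

132 working days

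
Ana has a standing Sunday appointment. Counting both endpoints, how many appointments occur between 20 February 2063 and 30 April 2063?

20 February 2063 is a Tuesday.
That's 70 days from start to end, counting both.
70 = 7 × 10, so the span is exactly 10 full weeks.
Each full week contributes one Sunday: 10 so far.
Total: 10.

10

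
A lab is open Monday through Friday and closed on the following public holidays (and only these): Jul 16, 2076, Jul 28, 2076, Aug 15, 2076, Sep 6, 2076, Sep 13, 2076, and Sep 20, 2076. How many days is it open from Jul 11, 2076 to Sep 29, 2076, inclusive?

Jul 11, 2076 is a Saturday.
The range spans 81 days (inclusive of both endpoints).
81 = 7 × 11 + 4, so there are 11 full weeks plus 4 extra days.
Each full week contributes 5 weekdays (Mon–Fri): 11 × 5 = 55.
The 4 extra days are Saturday, Sunday, Monday, Tuesday — 2 of them qualify.
Total: 55 + 2 = 57.
Holidays: Jul 16, 2076 (Thu); Jul 28, 2076 (Tue); Aug 15, 2076 (Sat); Sep 6, 2076 (Sun); Sep 13, 2076 (Sun); Sep 20, 2076 (Sun).
2 of the 6 holidays fall on weekdays; the rest are weekends and were already excluded.
Business days: 57 − 2 = 55.

55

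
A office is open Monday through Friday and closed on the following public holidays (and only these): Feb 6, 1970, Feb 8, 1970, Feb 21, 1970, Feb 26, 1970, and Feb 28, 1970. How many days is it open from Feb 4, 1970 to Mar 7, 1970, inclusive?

Feb 4, 1970 is a Wednesday.
The range spans 32 days (inclusive of both endpoints).
32 = 7 × 4 + 4, so there are 4 full weeks plus 4 extra days.
Each full week contributes 5 weekdays (Mon–Fri): 4 × 5 = 20.
The 4 extra days are Wed, Thu, Fri, Sat — 3 of them qualify.
Total: 20 + 3 = 23.
Holidays: Feb 6, 1970 (Fri); Feb 8, 1970 (Sun); Feb 21, 1970 (Sat); Feb 26, 1970 (Thu); Feb 28, 1970 (Sat).
2 of the 5 holidays fall on weekdays; the rest are weekends and were already excluded.
Business days: 23 − 2 = 21.

21 business days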